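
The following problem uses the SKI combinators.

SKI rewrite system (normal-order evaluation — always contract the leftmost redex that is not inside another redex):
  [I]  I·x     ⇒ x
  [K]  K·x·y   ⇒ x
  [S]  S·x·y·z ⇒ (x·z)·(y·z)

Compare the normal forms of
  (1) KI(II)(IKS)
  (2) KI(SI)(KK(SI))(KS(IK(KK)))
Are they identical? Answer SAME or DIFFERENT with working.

Term A:
  start: KI(II)(IKS)
  step 1: I(IKS)
  step 2: IKS
  step 3: KS

Term B:
  start: KI(SI)(KK(SI))(KS(IK(KK)))
  step 1: I(KK(SI))(KS(IK(KK)))
  step 2: KK(SI)(KS(IK(KK)))
  step 3: K(KS(IK(KK)))
  step 4: KS

Answer: SAME — A ⇓ KS, B ⇓ KS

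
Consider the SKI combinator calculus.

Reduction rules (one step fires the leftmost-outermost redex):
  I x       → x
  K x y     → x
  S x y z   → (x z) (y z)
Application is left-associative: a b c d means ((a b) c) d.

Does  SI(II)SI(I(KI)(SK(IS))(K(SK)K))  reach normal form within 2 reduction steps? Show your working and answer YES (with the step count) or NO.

  start: SI(II)SI(I(KI)(SK(IS))(K(SK)K))
  step 1: IS(IIS)I(I(KI)(SK(IS))(K(SK)K))
  step 2: S(IIS)I(I(KI)(SK(IS))(K(SK)K))

Answer: NO — after 2 steps the term is S(IIS)I(I(KI)(SK(IS))(K(SK)K)), not yet normal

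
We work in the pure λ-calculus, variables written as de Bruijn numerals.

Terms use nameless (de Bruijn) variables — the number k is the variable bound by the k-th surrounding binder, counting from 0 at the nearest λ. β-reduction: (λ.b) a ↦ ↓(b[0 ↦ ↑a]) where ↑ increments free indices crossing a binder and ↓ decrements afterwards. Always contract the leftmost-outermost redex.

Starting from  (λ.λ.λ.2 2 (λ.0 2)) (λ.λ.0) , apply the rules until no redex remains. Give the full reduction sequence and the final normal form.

Answer: normal form = λ.λ.λ.0 2  (in 3 steps)

Reduction:
  start: (λ.λ.λ.2 2 (λ.0 2)) (λ.λ.0)
  step 1: λ.λ.(λ.λ.0) (λ.λ.0) (λ.0 2)
  step 2: λ.λ.(λ.0) (λ.0 2)
  step 3: λ.λ.λ.0 2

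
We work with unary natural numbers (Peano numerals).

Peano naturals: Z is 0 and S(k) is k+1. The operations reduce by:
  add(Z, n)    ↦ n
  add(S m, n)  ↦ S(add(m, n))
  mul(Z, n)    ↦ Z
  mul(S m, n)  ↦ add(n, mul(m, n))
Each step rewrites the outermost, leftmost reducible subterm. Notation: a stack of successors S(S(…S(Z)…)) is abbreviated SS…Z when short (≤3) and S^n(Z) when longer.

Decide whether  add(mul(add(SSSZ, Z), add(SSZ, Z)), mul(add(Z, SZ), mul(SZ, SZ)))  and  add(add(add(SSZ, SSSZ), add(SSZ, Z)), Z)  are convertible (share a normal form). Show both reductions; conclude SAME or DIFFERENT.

Term A:
  start: add(mul(add(SSSZ, Z), add(SSZ, Z)), mul(add(Z, SZ), mul(SZ, SZ)))
  [1] add(mul(S(add(SSZ, Z)), add(SSZ, Z)), mul(add(Z, SZ), mul(SZ, SZ)))
  [2] add(add(add(SSZ, Z), mul(add(SSZ, Z), add(SSZ, Z))), mul(add(Z, SZ), mul(SZ, SZ)))
  [3] add(add(S(add(SZ, Z)), mul(add(SSZ, Z), add(SSZ, Z))), mul(add(Z, SZ), mul(SZ, SZ)))
  [4] add(S(add(add(SZ, Z), mul(add(SSZ, Z), add(SSZ, Z)))), mul(add(Z, SZ), mul(SZ, SZ)))
  [5] S(add(add(add(SZ, Z), mul(add(SSZ, Z), add(SSZ, Z))), mul(add(Z, SZ), mul(SZ, SZ))))
  [6] S(add(add(S(add(Z, Z)), mul(add(SSZ, Z), add(SSZ, Z))), mul(add(Z, SZ), mul(SZ, SZ))))
  [7] S(add(S(add(add(Z, Z), mul(add(SSZ, Z), add(SSZ, Z)))), mul(add(Z, SZ), mul(SZ, SZ))))
  [8] S(S(add(add(add(Z, Z), mul(add(SSZ, Z), add(SSZ, Z))), mul(add(Z, SZ), mul(SZ, SZ)))))
  [9] S(S(add(add(Z, mul(add(SSZ, Z), add(SSZ, Z))), mul(add(Z, SZ), mul(SZ, SZ)))))
  [10] S(S(add(mul(add(SSZ, Z), add(SSZ, Z)), mul(add(Z, SZ), mul(SZ, SZ)))))
  [11] S(S(add(mul(S(add(SZ, Z)), add(SSZ, Z)), mul(add(Z, SZ), mul(SZ, SZ)))))
  [12] S(S(add(add(add(SSZ, Z), mul(add(SZ, Z), add(SSZ, Z))), mul(add(Z, SZ), mul(SZ, SZ)))))
  [13] S(S(add(add(S(add(SZ, Z)), mul(add(SZ, Z), add(SSZ, Z))), mul(add(Z, SZ), mul(SZ, SZ)))))
  [14] S(S(add(S(add(add(SZ, Z), mul(add(SZ, Z), add(SSZ, Z)))), mul(add(Z, SZ), mul(SZ, SZ)))))
  [15] S(S(S(add(add(add(SZ, Z), mul(add(SZ, Z), add(SSZ, Z))), mul(add(Z, SZ), mul(SZ, SZ))))))
  [16] S(S(S(add(add(S(add(Z, Z)), mul(add(SZ, Z), add(SSZ, Z))), mul(add(Z, SZ), mul(SZ, SZ))))))
  [17] S(S(S(add(S(add(add(Z, Z), mul(add(SZ, Z), add(SSZ, Z)))), mul(add(Z, SZ), mul(SZ, SZ))))))
  [18] S(S(S(S(add(add(add(Z, Z), mul(add(SZ, Z), add(SSZ, Z))), mul(add(Z, SZ), mul(SZ, SZ)))))))
  [19] S(S(S(S(add(add(Z, mul(add(SZ, Z), add(SSZ, Z))), mul(add(Z, SZ), mul(SZ, SZ)))))))
  [20] S(S(S(S(add(mul(add(SZ, Z), add(SSZ, Z)), mul(add(Z, SZ), mul(SZ, SZ)))))))
  [21] S(S(S(S(add(mul(S(add(Z, Z)), add(SSZ, Z)), mul(add(Z, SZ), mul(SZ, SZ)))))))
  [22] S(S(S(S(add(add(add(SSZ, Z), mul(add(Z, Z), add(SSZ, Z))), mul(add(Z, SZ), mul(SZ, SZ)))))))
  [23] S(S(S(S(add(add(S(add(SZ, Z)), mul(add(Z, Z), add(SSZ, Z))), mul(add(Z, SZ), mul(SZ, SZ)))))))
  [24] S(S(S(S(add(S(add(add(SZ, Z), mul(add(Z, Z), add(SSZ, Z)))), mul(add(Z, SZ), mul(SZ, SZ)))))))
  [25] S(S(S(S(S(add(add(add(SZ, Z), mul(add(Z, Z), add(SSZ, Z))), mul(add(Z, SZ), mul(SZ, SZ))))))))
  [26] S(S(S(S(S(add(add(S(add(Z, Z)), mul(add(Z, Z), add(SSZ, Z))), mul(add(Z, SZ), mul(SZ, SZ))))))))
  [27] S(S(S(S(S(add(S(add(add(Z, Z), mul(add(Z, Z), add(SSZ, Z)))), mul(add(Z, SZ), mul(SZ, SZ))))))))
  [28] S(S(S(S(S(S(add(add(add(Z, Z), mul(add(Z, Z), add(SSZ, Z))), mul(add(Z, SZ), mul(SZ, SZ)))))))))
  [29] S(S(S(S(S(S(add(add(Z, mul(add(Z, Z), add(SSZ, Z))), mul(add(Z, SZ), mul(SZ, SZ)))))))))
  [30] S(S(S(S(S(S(add(mul(add(Z, Z), add(SSZ, Z)), mul(add(Z, SZ), mul(SZ, SZ)))))))))
  [31] S(S(S(S(S(S(add(mul(Z, add(SSZ, Z)), mul(add(Z, SZ), mul(SZ, SZ)))))))))
  [32] S(S(S(S(S(S(add(Z, mul(add(Z, SZ), mul(SZ, SZ)))))))))
  [33] S(S(S(S(S(S(mul(add(Z, SZ), mul(SZ, SZ))))))))
  [34] S(S(S(S(S(S(mul(SZ, mul(SZ, SZ))))))))
  [35] S(S(S(S(S(S(add(mul(SZ, SZ), mul(Z, mul(SZ, SZ)))))))))
  [36] S(S(S(S(S(S(add(add(SZ, mul(Z, SZ)), mul(Z, mul(SZ, SZ)))))))))
  [37] S(S(S(S(S(S(add(S(add(Z, mul(Z, SZ))), mul(Z, mul(SZ, SZ)))))))))
  [38] S(S(S(S(S(S(S(add(add(Z, mul(Z, SZ)), mul(Z, mul(SZ, SZ))))))))))
  [39] S(S(S(S(S(S(S(add(mul(Z, SZ), mul(Z, mul(SZ, SZ))))))))))
  [40] S(S(S(S(S(S(S(add(Z, mul(Z, mul(SZ, SZ))))))))))
  [41] S(S(S(S(S(S(S(mul(Z, mul(SZ, SZ)))))))))
  [42] S^7(Z)

Term B:
  start: add(add(add(SSZ, SSSZ), add(SSZ, Z)), Z)
  [1] add(add(S(add(SZ, SSSZ)), add(SSZ, Z)), Z)
  [2] add(S(add(add(SZ, SSSZ), add(SSZ, Z))), Z)
  [3] S(add(add(add(SZ, SSSZ), add(SSZ, Z)), Z))
  [4] S(add(add(S(add(Z, SSSZ)), add(SSZ, Z)), Z))
  [5] S(add(S(add(add(Z, SSSZ), add(SSZ, Z))), Z))
  [6] S(S(add(add(add(Z, SSSZ), add(SSZ, Z)), Z)))
  [7] S(S(add(add(SSSZ, add(SSZ, Z)), Z)))
  [8] S(S(add(S(add(SSZ, add(SSZ, Z))), Z)))
  [9] S(S(S(add(add(SSZ, add(SSZ, Z)), Z))))
  [10] S(S(S(add(S(add(SZ, add(SSZ, Z))), Z))))
  [11] S(S(S(S(add(add(SZ, add(SSZ, Z)), Z)))))
  [12] S(S(S(S(add(S(add(Z, add(SSZ, Z))), Z)))))
  [13] S(S(S(S(S(add(add(Z, add(SSZ, Z)), Z))))))
  [14] S(S(S(S(S(add(add(SSZ, Z), Z))))))
  [15] S(S(S(S(S(add(S(add(SZ, Z)), Z))))))
  [16] S(S(S(S(S(S(add(add(SZ, Z), Z)))))))
  [17] S(S(S(S(S(S(add(S(add(Z, Z)), Z)))))))
  [18] S(S(S(S(S(S(S(add(add(Z, Z), Z))))))))
  [19] S(S(S(S(S(S(S(add(Z, Z))))))))
  [20] S^7(Z)

Answer: SAME — A ⇓ S^7(Z), B ⇓ S^7(Z)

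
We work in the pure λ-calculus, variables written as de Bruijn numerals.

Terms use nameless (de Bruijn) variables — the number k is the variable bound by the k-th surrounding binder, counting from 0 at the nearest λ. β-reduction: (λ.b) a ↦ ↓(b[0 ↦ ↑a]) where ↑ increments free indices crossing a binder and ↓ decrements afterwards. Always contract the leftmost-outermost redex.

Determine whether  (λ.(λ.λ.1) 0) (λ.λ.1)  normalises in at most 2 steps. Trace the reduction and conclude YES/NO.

Answer: YES — reaches normal form λ.λ.λ.1 in 2 ≤ 2 steps

Derivation:
  start: (λ.(λ.λ.1) 0) (λ.λ.1)
  →1  (λ.λ.1) (λ.λ.1)
  →2  λ.λ.λ.1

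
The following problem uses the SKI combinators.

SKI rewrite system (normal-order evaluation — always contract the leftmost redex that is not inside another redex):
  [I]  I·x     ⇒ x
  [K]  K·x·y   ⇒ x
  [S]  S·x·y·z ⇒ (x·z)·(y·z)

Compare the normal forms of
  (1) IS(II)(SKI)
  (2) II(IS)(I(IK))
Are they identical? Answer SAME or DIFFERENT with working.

Answer: DIFFERENT — A ⇓ SI(SKI), B ⇓ SK

Working:
Term A:
  start: IS(II)(SKI)
  step 1: S(II)(SKI)
  step 2: SI(SKI)

Term B:
  start: II(IS)(I(IK))
  step 1: I(IS)(I(IK))
  step 2: IS(I(IK))
  step 3: S(I(IK))
  step 4: S(IK)
  step 5: SK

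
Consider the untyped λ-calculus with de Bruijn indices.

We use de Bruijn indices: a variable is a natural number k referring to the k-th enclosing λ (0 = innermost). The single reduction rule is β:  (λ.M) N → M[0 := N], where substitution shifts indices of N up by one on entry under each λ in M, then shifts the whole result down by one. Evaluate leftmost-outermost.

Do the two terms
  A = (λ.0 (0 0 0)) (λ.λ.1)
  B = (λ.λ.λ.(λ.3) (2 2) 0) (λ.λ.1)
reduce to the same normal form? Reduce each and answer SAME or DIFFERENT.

Answer: SAME — A ⇓ λ.λ.λ.1, B ⇓ λ.λ.λ.1

Derivation:
Term A:
  start: (λ.0 (0 0 0)) (λ.λ.1)
  step 1: (λ.λ.1) ((λ.λ.1) (λ.λ.1) (λ.λ.1))
  step 2: λ.(λ.λ.1) (λ.λ.1) (λ.λ.1)
  step 3: λ.(λ.λ.λ.1) (λ.λ.1)
  step 4: λ.λ.λ.1

Term B:
  start: (λ.λ.λ.(λ.3) (2 2) 0) (λ.λ.1)
  step 1: λ.λ.(λ.λ.λ.1) ((λ.λ.1) (λ.λ.1)) 0
  step 2: λ.λ.(λ.λ.1) 0
  step 3: λ.λ.λ.1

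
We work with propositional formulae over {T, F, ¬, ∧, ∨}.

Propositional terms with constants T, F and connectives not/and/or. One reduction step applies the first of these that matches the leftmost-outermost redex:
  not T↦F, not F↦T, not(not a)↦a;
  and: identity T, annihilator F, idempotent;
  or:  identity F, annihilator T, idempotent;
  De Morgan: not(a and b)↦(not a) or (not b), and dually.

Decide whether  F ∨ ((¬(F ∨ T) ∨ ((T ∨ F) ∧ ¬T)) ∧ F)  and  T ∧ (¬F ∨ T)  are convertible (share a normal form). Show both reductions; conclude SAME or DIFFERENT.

Term A:
  start: F ∨ ((¬(F ∨ T) ∨ ((T ∨ F) ∧ ¬T)) ∧ F)
  →1  (¬(F ∨ T) ∨ ((T ∨ F) ∧ ¬T)) ∧ F
  →2  F

Term B:
  start: T ∧ (¬F ∨ T)
  →1  ¬F ∨ T
  →2  T

Answer: DIFFERENT — A ⇓ F, B ⇓ T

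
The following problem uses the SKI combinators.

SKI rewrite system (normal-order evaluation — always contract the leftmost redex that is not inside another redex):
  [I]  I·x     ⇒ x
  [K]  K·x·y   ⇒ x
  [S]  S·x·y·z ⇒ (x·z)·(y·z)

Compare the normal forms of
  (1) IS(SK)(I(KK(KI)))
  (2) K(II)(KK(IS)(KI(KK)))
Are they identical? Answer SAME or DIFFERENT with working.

Answer: DIFFERENT — A ⇓ S(SK)K, B ⇓ I

Working:
Term A:
  start: IS(SK)(I(KK(KI)))
  [1] S(SK)(I(KK(KI)))
  [2] S(SK)(KK(KI))
  [3] S(SK)K

Term B:
  start: K(II)(KK(IS)(KI(KK)))
  [1] II
  [2] I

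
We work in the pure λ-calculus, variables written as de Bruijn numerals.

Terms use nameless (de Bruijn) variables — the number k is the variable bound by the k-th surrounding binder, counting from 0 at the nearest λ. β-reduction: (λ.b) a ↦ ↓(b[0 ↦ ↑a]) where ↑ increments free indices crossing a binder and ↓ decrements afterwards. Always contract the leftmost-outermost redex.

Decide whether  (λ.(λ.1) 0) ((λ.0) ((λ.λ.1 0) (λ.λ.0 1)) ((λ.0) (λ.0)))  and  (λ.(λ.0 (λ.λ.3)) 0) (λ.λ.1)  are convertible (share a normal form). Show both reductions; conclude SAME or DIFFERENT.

Answer: DIFFERENT — A ⇓ λ.0 (λ.0), B ⇓ λ.λ.λ.λ.λ.1

Reduction:
Term A:
  start: (λ.(λ.1) 0) ((λ.0) ((λ.λ.1 0) (λ.λ.0 1)) ((λ.0) (λ.0)))
  [1] (λ.(λ.0) ((λ.λ.1 0) (λ.λ.0 1)) ((λ.0) (λ.0))) ((λ.0) ((λ.λ.1 0) (λ.λ.0 1)) ((λ.0) (λ.0)))
  [2] (λ.0) ((λ.λ.1 0) (λ.λ.0 1)) ((λ.0) (λ.0))
  [3] (λ.λ.1 0) (λ.λ.0 1) ((λ.0) (λ.0))
  [4] (λ.(λ.λ.0 1) 0) ((λ.0) (λ.0))
  [5] (λ.λ.0 1) ((λ.0) (λ.0))
  [6] λ.0 ((λ.0) (λ.0))
  [7] λ.0 (λ.0)

Term B:
  start: (λ.(λ.0 (λ.λ.3)) 0) (λ.λ.1)
  [1] (λ.0 (λ.λ.λ.λ.1)) (λ.λ.1)
  [2] (λ.λ.1) (λ.λ.λ.λ.1)
  [3] λ.λ.λ.λ.λ.1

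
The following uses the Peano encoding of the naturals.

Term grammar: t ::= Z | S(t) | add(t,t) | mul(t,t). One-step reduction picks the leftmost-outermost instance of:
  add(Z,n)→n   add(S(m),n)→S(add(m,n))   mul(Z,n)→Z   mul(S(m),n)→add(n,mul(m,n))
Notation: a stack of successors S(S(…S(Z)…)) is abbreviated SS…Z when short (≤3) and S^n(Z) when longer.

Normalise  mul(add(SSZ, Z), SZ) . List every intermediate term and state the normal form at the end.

  start: mul(add(SSZ, Z), SZ)
  →1  mul(S(add(SZ, Z)), SZ)
  →2  add(SZ, mul(add(SZ, Z), SZ))
  →3  S(add(Z, mul(add(SZ, Z), SZ)))
  →4  S(mul(add(SZ, Z), SZ))
  →5  S(mul(S(add(Z, Z)), SZ))
  →6  S(add(SZ, mul(add(Z, Z), SZ)))
  →7  S(S(add(Z, mul(add(Z, Z), SZ))))
  →8  S(S(mul(add(Z, Z), SZ)))
  →9  S(S(mul(Z, SZ)))
  →10  SSZ

Answer: normal form = SSZ  (in 10 steps)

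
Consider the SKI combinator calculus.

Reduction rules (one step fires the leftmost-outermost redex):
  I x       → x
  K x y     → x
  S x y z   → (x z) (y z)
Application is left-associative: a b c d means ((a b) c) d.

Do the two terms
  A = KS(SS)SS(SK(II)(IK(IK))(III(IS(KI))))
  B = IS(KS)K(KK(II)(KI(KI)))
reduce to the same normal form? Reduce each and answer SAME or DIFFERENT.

Answer: DIFFERENT — A ⇓ SK(SK), B ⇓ S(K(KI))

Derivation:
Term A:
  start: KS(SS)SS(SK(II)(IK(IK))(III(IS(KI))))
  step 1: SSS(SK(II)(IK(IK))(III(IS(KI))))
  step 2: S(SK(II)(IK(IK))(III(IS(KI))))(S(SK(II)(IK(IK))(III(IS(KI)))))
  step 3: S(K(IK(IK))(II(IK(IK)))(III(IS(KI))))(S(SK(II)(IK(IK))(III(IS(KI)))))
  step 4: S(IK(IK)(III(IS(KI))))(S(SK(II)(IK(IK))(III(IS(KI)))))
  step 5: S(K(IK)(III(IS(KI))))(S(SK(II)(IK(IK))(III(IS(KI)))))
  step 6: S(IK)(S(SK(II)(IK(IK))(III(IS(KI)))))
  step 7: SK(S(SK(II)(IK(IK))(III(IS(KI)))))
  step 8: SK(S(K(IK(IK))(II(IK(IK)))(III(IS(KI)))))
  step 9: SK(S(IK(IK)(III(IS(KI)))))
  step 10: SK(S(K(IK)(III(IS(KI)))))
  step 11: SK(S(IK))
  step 12: SK(SK)

Term B:
  start: IS(KS)K(KK(II)(KI(KI)))
  step 1: S(KS)K(KK(II)(KI(KI)))
  step 2: KS(KK(II)(KI(KI)))(K(KK(II)(KI(KI))))
  step 3: S(K(KK(II)(KI(KI))))
  step 4: S(K(K(KI(KI))))
  step 5: S(K(KI))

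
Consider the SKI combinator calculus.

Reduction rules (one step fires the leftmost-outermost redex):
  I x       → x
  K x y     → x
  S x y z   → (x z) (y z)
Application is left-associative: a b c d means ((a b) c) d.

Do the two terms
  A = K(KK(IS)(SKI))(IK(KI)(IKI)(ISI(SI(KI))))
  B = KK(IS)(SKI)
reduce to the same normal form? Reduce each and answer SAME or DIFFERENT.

Answer: SAME — A ⇓ K(SKI), B ⇓ K(SKI)

Working:
Term A:
  start: K(KK(IS)(SKI))(IK(KI)(IKI)(ISI(SI(KI))))
  →1  KK(IS)(SKI)
  →2  K(SKI)

Term B:
  start: KK(IS)(SKI)
  →1  K(SKI)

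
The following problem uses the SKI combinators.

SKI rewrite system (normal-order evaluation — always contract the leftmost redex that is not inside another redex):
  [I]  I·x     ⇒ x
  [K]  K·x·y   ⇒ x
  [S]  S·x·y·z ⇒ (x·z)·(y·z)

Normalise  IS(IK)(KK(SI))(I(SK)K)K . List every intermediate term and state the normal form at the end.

  start: IS(IK)(KK(SI))(I(SK)K)K
  step 1: S(IK)(KK(SI))(I(SK)K)K
  step 2: IK(I(SK)K)(KK(SI)(I(SK)K))K
  step 3: K(I(SK)K)(KK(SI)(I(SK)K))K
  step 4: I(SK)KK
  step 5: SKKK
  step 6: KK(KK)
  step 7: K

Answer: normal form = K  (in 7 steps)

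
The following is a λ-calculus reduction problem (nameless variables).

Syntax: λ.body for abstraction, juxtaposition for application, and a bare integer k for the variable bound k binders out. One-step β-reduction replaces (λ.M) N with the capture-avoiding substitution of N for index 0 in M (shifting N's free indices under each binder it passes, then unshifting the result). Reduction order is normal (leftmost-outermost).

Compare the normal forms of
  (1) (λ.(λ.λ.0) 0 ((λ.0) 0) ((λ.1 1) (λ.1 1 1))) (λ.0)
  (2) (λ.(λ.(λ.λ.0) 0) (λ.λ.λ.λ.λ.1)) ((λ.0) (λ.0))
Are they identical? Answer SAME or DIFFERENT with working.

Answer: SAME — A ⇓ λ.0, B ⇓ λ.0

Reduction:
Term A:
  start: (λ.(λ.λ.0) 0 ((λ.0) 0) ((λ.1 1) (λ.1 1 1))) (λ.0)
  →1  (λ.λ.0) (λ.0) ((λ.0) (λ.0)) ((λ.(λ.0) (λ.0)) (λ.(λ.0) (λ.0) (λ.0)))
  →2  (λ.0) ((λ.0) (λ.0)) ((λ.(λ.0) (λ.0)) (λ.(λ.0) (λ.0) (λ.0)))
  →3  (λ.0) (λ.0) ((λ.(λ.0) (λ.0)) (λ.(λ.0) (λ.0) (λ.0)))
  →4  (λ.0) ((λ.(λ.0) (λ.0)) (λ.(λ.0) (λ.0) (λ.0)))
  →5  (λ.(λ.0) (λ.0)) (λ.(λ.0) (λ.0) (λ.0))
  →6  (λ.0) (λ.0)
  →7  λ.0

Term B:
  start: (λ.(λ.(λ.λ.0) 0) (λ.λ.λ.λ.λ.1)) ((λ.0) (λ.0))
  →1  (λ.(λ.λ.0) 0) (λ.λ.λ.λ.λ.1)
  →2  (λ.λ.0) (λ.λ.λ.λ.λ.1)
  →3  λ.0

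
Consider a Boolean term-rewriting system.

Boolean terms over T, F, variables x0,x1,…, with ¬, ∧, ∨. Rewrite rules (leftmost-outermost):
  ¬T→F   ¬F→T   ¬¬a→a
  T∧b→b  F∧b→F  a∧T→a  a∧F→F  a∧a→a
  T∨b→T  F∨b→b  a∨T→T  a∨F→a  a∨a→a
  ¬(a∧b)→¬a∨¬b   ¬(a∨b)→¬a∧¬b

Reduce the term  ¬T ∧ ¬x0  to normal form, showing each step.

  start: ¬T ∧ ¬x0
  [1] F ∧ ¬x0
  [2] F

Answer: normal form = F  (in 2 steps)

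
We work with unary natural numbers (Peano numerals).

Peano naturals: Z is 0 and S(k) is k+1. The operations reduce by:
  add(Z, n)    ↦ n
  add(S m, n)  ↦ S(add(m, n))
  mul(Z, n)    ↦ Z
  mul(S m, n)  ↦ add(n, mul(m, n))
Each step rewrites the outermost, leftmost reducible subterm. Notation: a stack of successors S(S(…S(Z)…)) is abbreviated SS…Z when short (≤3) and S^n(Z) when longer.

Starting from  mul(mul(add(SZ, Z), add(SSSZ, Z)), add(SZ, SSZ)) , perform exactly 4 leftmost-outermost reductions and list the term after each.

Answer: after 4 steps: mul(S(add(add(SSZ, Z), mul(add(Z, Z), add(SSSZ, Z)))), add(SZ, SSZ))

Reduction:
  start: mul(mul(add(SZ, Z), add(SSSZ, Z)), add(SZ, SSZ))
  [1] mul(mul(S(add(Z, Z)), add(SSSZ, Z)), add(SZ, SSZ))
  [2] mul(add(add(SSSZ, Z), mul(add(Z, Z), add(SSSZ, Z))), add(SZ, SSZ))
  [3] mul(add(S(add(SSZ, Z)), mul(add(Z, Z), add(SSSZ, Z))), add(SZ, SSZ))
  [4] mul(S(add(add(SSZ, Z), mul(add(Z, Z), add(SSSZ, Z)))), add(SZ, SSZ))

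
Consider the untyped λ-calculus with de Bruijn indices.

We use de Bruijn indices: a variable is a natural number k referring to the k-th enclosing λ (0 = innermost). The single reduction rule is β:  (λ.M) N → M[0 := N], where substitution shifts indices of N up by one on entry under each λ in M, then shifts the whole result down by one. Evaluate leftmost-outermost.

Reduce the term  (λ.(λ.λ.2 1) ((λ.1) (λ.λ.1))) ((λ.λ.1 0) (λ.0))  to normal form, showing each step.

Answer: normal form = λ.λ.0  (in 8 steps)

Derivation:
  start: (λ.(λ.λ.2 1) ((λ.1) (λ.λ.1))) ((λ.λ.1 0) (λ.0))
  [1] (λ.λ.(λ.λ.1 0) (λ.0) 1) ((λ.(λ.λ.1 0) (λ.0)) (λ.λ.1))
  [2] λ.(λ.λ.1 0) (λ.0) ((λ.(λ.λ.1 0) (λ.0)) (λ.λ.1))
  [3] λ.(λ.(λ.0) 0) ((λ.(λ.λ.1 0) (λ.0)) (λ.λ.1))
  [4] λ.(λ.0) ((λ.(λ.λ.1 0) (λ.0)) (λ.λ.1))
  [5] λ.(λ.(λ.λ.1 0) (λ.0)) (λ.λ.1)
  [6] λ.(λ.λ.1 0) (λ.0)
  [7] λ.λ.(λ.0) 0
  [8] λ.λ.0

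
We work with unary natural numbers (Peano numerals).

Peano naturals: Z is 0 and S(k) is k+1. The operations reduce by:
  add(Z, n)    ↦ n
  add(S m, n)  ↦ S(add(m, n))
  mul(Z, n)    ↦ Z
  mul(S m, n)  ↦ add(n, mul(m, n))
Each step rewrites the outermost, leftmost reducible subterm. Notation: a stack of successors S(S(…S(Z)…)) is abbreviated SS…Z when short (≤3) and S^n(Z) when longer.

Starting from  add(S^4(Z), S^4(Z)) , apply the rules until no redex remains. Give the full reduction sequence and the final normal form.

Answer: normal form = S^8(Z)  (in 5 steps)

Derivation:
  start: add(S^4(Z), S^4(Z))
  →1  S(add(SSSZ, S^4(Z)))
  →2  S(S(add(SSZ, S^4(Z))))
  →3  S(S(S(add(SZ, S^4(Z)))))
  →4  S(S(S(S(add(Z, S^4(Z))))))
  →5  S^8(Z)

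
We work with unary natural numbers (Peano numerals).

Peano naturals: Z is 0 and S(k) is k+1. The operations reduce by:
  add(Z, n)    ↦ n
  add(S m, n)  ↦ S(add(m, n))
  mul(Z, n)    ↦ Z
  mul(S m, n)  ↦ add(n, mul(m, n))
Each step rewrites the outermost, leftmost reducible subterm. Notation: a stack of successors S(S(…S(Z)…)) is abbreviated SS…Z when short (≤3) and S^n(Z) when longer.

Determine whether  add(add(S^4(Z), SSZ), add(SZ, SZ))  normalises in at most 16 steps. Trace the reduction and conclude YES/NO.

Answer: YES — reaches normal form S^8(Z) in 14 ≤ 16 steps

Derivation:
  start: add(add(S^4(Z), SSZ), add(SZ, SZ))
  →1  add(S(add(SSSZ, SSZ)), add(SZ, SZ))
  →2  S(add(add(SSSZ, SSZ), add(SZ, SZ)))
  →3  S(add(S(add(SSZ, SSZ)), add(SZ, SZ)))
  →4  S(S(add(add(SSZ, SSZ), add(SZ, SZ))))
  →5  S(S(add(S(add(SZ, SSZ)), add(SZ, SZ))))
  →6  S(S(S(add(add(SZ, SSZ), add(SZ, SZ)))))
  →7  S(S(S(add(S(add(Z, SSZ)), add(SZ, SZ)))))
  →8  S(S(S(S(add(add(Z, SSZ), add(SZ, SZ))))))
  →9  S(S(S(S(add(SSZ, add(SZ, SZ))))))
  →10  S(S(S(S(S(add(SZ, add(SZ, SZ)))))))
  →11  S(S(S(S(S(S(add(Z, add(SZ, SZ))))))))
  →12  S(S(S(S(S(S(add(SZ, SZ)))))))
  →13  S(S(S(S(S(S(S(add(Z, SZ))))))))
  →14  S^8(Z)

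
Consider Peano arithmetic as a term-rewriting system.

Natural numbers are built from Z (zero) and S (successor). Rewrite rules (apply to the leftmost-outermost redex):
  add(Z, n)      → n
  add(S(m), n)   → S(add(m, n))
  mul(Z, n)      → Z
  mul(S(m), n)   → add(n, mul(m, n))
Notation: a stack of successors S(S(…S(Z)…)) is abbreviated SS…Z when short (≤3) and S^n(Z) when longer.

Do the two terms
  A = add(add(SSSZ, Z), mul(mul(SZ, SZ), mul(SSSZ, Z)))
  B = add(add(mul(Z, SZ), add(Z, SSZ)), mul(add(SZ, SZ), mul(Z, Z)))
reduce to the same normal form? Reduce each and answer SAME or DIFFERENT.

Answer: DIFFERENT — A ⇓ SSSZ, B ⇓ SSZ

Reduction:
Term A:
  start: add(add(SSSZ, Z), mul(mul(SZ, SZ), mul(SSSZ, Z)))
  step 1: add(S(add(SSZ, Z)), mul(mul(SZ, SZ), mul(SSSZ, Z)))
  step 2: S(add(add(SSZ, Z), mul(mul(SZ, SZ), mul(SSSZ, Z))))
  step 3: S(add(S(add(SZ, Z)), mul(mul(SZ, SZ), mul(SSSZ, Z))))
  step 4: S(S(add(add(SZ, Z), mul(mul(SZ, SZ), mul(SSSZ, Z)))))
  step 5: S(S(add(S(add(Z, Z)), mul(mul(SZ, SZ), mul(SSSZ, Z)))))
  step 6: S(S(S(add(add(Z, Z), mul(mul(SZ, SZ), mul(SSSZ, Z))))))
  step 7: S(S(S(add(Z, mul(mul(SZ, SZ), mul(SSSZ, Z))))))
  step 8: S(S(S(mul(mul(SZ, SZ), mul(SSSZ, Z)))))
  step 9: S(S(S(mul(add(SZ, mul(Z, SZ)), mul(SSSZ, Z)))))
  step 10: S(S(S(mul(S(add(Z, mul(Z, SZ))), mul(SSSZ, Z)))))
  step 11: S(S(S(add(mul(SSSZ, Z), mul(add(Z, mul(Z, SZ)), mul(SSSZ, Z))))))
  step 12: S(S(S(add(add(Z, mul(SSZ, Z)), mul(add(Z, mul(Z, SZ)), mul(SSSZ, Z))))))
  step 13: S(S(S(add(mul(SSZ, Z), mul(add(Z, mul(Z, SZ)), mul(SSSZ, Z))))))
  step 14: S(S(S(add(add(Z, mul(SZ, Z)), mul(add(Z, mul(Z, SZ)), mul(SSSZ, Z))))))
  step 15: S(S(S(add(mul(SZ, Z), mul(add(Z, mul(Z, SZ)), mul(SSSZ, Z))))))
  step 16: S(S(S(add(add(Z, mul(Z, Z)), mul(add(Z, mul(Z, SZ)), mul(SSSZ, Z))))))
  step 17: S(S(S(add(mul(Z, Z), mul(add(Z, mul(Z, SZ)), mul(SSSZ, Z))))))
  step 18: S(S(S(add(Z, mul(add(Z, mul(Z, SZ)), mul(SSSZ, Z))))))
  step 19: S(S(S(mul(add(Z, mul(Z, SZ)), mul(SSSZ, Z)))))
  step 20: S(S(S(mul(mul(Z, SZ), mul(SSSZ, Z)))))
  step 21: S(S(S(mul(Z, mul(SSSZ, Z)))))
  step 22: SSSZ

Term B:
  start: add(add(mul(Z, SZ), add(Z, SSZ)), mul(add(SZ, SZ), mul(Z, Z)))
  step 1: add(add(Z, add(Z, SSZ)), mul(add(SZ, SZ), mul(Z, Z)))
  step 2: add(add(Z, SSZ), mul(add(SZ, SZ), mul(Z, Z)))
  step 3: add(SSZ, mul(add(SZ, SZ), mul(Z, Z)))
  step 4: S(add(SZ, mul(add(SZ, SZ), mul(Z, Z))))
  step 5: S(S(add(Z, mul(add(SZ, SZ), mul(Z, Z)))))
  step 6: S(S(mul(add(SZ, SZ), mul(Z, Z))))
  step 7: S(S(mul(S(add(Z, SZ)), mul(Z, Z))))
  step 8: S(S(add(mul(Z, Z), mul(add(Z, SZ), mul(Z, Z)))))
  step 9: S(S(add(Z, mul(add(Z, SZ), mul(Z, Z)))))
  step 10: S(S(mul(add(Z, SZ), mul(Z, Z))))
  step 11: S(S(mul(SZ, mul(Z, Z))))
  step 12: S(S(add(mul(Z, Z), mul(Z, mul(Z, Z)))))
  step 13: S(S(add(Z, mul(Z, mul(Z, Z)))))
  step 14: S(S(mul(Z, mul(Z, Z))))
  step 15: SSZ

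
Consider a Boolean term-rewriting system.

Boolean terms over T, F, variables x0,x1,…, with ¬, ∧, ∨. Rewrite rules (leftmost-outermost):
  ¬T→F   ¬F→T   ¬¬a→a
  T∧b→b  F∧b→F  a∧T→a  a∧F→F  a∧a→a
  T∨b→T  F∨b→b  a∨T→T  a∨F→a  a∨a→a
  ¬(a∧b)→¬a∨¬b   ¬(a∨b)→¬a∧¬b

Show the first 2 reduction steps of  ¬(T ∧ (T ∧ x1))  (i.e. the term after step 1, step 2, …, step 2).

Answer: after 2 steps: F ∨ ¬(T ∧ x1)

Reduction:
  start: ¬(T ∧ (T ∧ x1))
  →1  ¬T ∨ ¬(T ∧ x1)
  →2  F ∨ ¬(T ∧ x1)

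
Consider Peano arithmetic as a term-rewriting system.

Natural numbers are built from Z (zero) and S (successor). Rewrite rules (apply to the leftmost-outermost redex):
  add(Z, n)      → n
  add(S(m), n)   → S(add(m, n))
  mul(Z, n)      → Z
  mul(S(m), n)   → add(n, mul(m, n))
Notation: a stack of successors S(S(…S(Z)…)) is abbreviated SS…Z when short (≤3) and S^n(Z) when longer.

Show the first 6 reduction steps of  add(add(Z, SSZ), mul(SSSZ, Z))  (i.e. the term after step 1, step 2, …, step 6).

Answer: after 6 steps: S(S(mul(SSZ, Z)))

Working:
  start: add(add(Z, SSZ), mul(SSSZ, Z))
  [1] add(SSZ, mul(SSSZ, Z))
  [2] S(add(SZ, mul(SSSZ, Z)))
  [3] S(S(add(Z, mul(SSSZ, Z))))
  [4] S(S(mul(SSSZ, Z)))
  [5] S(S(add(Z, mul(SSZ, Z))))
  [6] S(S(mul(SSZ, Z)))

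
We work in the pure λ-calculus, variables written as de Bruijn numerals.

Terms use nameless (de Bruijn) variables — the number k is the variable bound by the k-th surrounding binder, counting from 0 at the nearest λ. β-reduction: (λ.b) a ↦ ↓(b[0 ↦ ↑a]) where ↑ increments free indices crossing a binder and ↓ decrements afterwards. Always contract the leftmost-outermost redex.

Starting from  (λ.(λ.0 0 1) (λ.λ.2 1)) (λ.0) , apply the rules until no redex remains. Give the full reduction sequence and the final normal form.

Answer: normal form = λ.λ.1  (in 6 steps)

Derivation:
  start: (λ.(λ.0 0 1) (λ.λ.2 1)) (λ.0)
  →1  (λ.0 0 (λ.0)) (λ.λ.(λ.0) 1)
  →2  (λ.λ.(λ.0) 1) (λ.λ.(λ.0) 1) (λ.0)
  →3  (λ.(λ.0) (λ.λ.(λ.0) 1)) (λ.0)
  →4  (λ.0) (λ.λ.(λ.0) 1)
  →5  λ.λ.(λ.0) 1
  →6  λ.λ.1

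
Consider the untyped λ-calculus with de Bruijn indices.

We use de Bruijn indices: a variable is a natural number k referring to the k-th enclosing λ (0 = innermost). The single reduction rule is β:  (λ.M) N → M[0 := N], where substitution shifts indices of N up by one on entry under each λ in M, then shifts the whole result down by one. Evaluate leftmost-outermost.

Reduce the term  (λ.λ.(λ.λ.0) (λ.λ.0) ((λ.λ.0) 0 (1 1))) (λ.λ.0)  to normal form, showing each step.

Answer: normal form = λ.λ.0  (in 6 steps)

Working:
  start: (λ.λ.(λ.λ.0) (λ.λ.0) ((λ.λ.0) 0 (1 1))) (λ.λ.0)
  →1  λ.(λ.λ.0) (λ.λ.0) ((λ.λ.0) 0 ((λ.λ.0) (λ.λ.0)))
  →2  λ.(λ.0) ((λ.λ.0) 0 ((λ.λ.0) (λ.λ.0)))
  →3  λ.(λ.λ.0) 0 ((λ.λ.0) (λ.λ.0))
  →4  λ.(λ.0) ((λ.λ.0) (λ.λ.0))
  →5  λ.(λ.λ.0) (λ.λ.0)
  →6  λ.λ.0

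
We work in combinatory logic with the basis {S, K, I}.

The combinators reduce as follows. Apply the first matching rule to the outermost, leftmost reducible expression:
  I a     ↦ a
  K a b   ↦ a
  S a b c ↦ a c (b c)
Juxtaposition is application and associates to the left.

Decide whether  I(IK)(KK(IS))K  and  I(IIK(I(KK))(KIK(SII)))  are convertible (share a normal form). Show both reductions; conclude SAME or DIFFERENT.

Term A:
  start: I(IK)(KK(IS))K
  →1  IK(KK(IS))K
  →2  K(KK(IS))K
  →3  KK(IS)
  →4  K

Term B:
  start: I(IIK(I(KK))(KIK(SII)))
  →1  IIK(I(KK))(KIK(SII))
  →2  IK(I(KK))(KIK(SII))
  →3  K(I(KK))(KIK(SII))
  →4  I(KK)
  →5  KK

Answer: DIFFERENT — A ⇓ K, B ⇓ KK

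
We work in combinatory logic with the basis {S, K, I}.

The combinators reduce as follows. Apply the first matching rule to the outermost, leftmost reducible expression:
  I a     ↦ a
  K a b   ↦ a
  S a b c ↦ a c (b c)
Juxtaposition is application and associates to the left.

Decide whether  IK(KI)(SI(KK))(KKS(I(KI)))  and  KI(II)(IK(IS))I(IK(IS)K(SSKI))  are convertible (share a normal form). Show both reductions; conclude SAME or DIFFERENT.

Term A:
  start: IK(KI)(SI(KK))(KKS(I(KI)))
  step 1: K(KI)(SI(KK))(KKS(I(KI)))
  step 2: KI(KKS(I(KI)))
  step 3: I

Term B:
  start: KI(II)(IK(IS))I(IK(IS)K(SSKI))
  step 1: I(IK(IS))I(IK(IS)K(SSKI))
  step 2: IK(IS)I(IK(IS)K(SSKI))
  step 3: K(IS)I(IK(IS)K(SSKI))
  step 4: IS(IK(IS)K(SSKI))
  step 5: S(IK(IS)K(SSKI))
  step 6: S(K(IS)K(SSKI))
  step 7: S(IS(SSKI))
  step 8: S(S(SSKI))
  step 9: S(S(SI(KI)))

Answer: DIFFERENT — A ⇓ I, B ⇓ S(S(SI(KI)))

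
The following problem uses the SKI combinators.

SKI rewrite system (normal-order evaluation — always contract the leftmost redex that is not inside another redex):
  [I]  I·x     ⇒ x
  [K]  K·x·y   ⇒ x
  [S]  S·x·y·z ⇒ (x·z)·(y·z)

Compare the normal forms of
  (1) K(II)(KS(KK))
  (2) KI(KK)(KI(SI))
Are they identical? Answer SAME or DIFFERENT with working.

Answer: SAME — A ⇓ I, B ⇓ I

Reduction:
Term A:
  start: K(II)(KS(KK))
  step 1: II
  step 2: I

Term B:
  start: KI(KK)(KI(SI))
  step 1: I(KI(SI))
  step 2: KI(SI)
  step 3: I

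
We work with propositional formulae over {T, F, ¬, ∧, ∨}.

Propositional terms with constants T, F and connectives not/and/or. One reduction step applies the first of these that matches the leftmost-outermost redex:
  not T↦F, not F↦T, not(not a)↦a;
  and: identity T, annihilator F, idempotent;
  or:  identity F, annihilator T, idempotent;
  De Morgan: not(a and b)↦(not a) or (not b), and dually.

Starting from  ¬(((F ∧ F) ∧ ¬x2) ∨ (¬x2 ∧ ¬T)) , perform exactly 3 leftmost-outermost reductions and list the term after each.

  start: ¬(((F ∧ F) ∧ ¬x2) ∨ (¬x2 ∧ ¬T))
  [1] ¬((F ∧ F) ∧ ¬x2) ∧ ¬(¬x2 ∧ ¬T)
  [2] (¬(F ∧ F) ∨ ¬¬x2) ∧ ¬(¬x2 ∧ ¬T)
  [3] ((¬F ∨ ¬F) ∨ ¬¬x2) ∧ ¬(¬x2 ∧ ¬T)

Answer: after 3 steps: ((¬F ∨ ¬F) ∨ ¬¬x2) ∧ ¬(¬x2 ∧ ¬T)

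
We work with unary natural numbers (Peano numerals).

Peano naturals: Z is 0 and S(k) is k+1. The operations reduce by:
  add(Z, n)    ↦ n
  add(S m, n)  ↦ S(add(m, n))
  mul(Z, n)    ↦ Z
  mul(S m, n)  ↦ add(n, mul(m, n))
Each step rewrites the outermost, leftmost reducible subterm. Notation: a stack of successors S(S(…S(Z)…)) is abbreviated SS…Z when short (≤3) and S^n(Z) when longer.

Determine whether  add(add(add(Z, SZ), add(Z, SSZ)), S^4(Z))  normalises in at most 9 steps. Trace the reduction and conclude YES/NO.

  start: add(add(add(Z, SZ), add(Z, SSZ)), S^4(Z))
  →1  add(add(SZ, add(Z, SSZ)), S^4(Z))
  →2  add(S(add(Z, add(Z, SSZ))), S^4(Z))
  →3  S(add(add(Z, add(Z, SSZ)), S^4(Z)))
  →4  S(add(add(Z, SSZ), S^4(Z)))
  →5  S(add(SSZ, S^4(Z)))
  →6  S(S(add(SZ, S^4(Z))))
  →7  S(S(S(add(Z, S^4(Z)))))
  →8  S^7(Z)

Answer: YES — reaches normal form S^7(Z) in 8 ≤ 9 steps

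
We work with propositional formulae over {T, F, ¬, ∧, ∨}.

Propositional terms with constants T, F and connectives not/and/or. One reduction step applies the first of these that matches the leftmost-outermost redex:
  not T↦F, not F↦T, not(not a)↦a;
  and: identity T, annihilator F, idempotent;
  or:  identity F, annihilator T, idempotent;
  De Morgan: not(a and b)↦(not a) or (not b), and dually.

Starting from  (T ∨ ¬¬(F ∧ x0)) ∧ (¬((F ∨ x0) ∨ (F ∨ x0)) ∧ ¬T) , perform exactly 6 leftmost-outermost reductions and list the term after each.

Answer: after 6 steps: (T ∧ ¬x0) ∧ ¬T

Derivation:
  start: (T ∨ ¬¬(F ∧ x0)) ∧ (¬((F ∨ x0) ∨ (F ∨ x0)) ∧ ¬T)
  [1] T ∧ (¬((F ∨ x0) ∨ (F ∨ x0)) ∧ ¬T)
  [2] ¬((F ∨ x0) ∨ (F ∨ x0)) ∧ ¬T
  [3] (¬(F ∨ x0) ∧ ¬(F ∨ x0)) ∧ ¬T
  [4] ¬(F ∨ x0) ∧ ¬T
  [5] (¬F ∧ ¬x0) ∧ ¬T
  [6] (T ∧ ¬x0) ∧ ¬T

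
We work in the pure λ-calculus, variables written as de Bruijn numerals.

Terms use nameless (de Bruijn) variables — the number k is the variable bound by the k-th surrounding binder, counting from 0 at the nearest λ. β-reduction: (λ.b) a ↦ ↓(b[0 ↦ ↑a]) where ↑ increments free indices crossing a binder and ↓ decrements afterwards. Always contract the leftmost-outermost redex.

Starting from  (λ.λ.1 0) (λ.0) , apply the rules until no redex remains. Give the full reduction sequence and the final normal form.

Answer: normal form = λ.0  (in 2 steps)

Derivation:
  start: (λ.λ.1 0) (λ.0)
  →1  λ.(λ.0) 0
  →2  λ.0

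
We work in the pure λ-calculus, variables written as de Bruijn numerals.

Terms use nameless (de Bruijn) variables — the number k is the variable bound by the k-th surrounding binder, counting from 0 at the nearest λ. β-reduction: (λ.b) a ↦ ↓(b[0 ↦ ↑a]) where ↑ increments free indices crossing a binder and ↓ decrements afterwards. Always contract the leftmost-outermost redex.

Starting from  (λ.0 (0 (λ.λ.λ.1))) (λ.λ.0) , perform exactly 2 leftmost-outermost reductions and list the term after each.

Answer: after 2 steps: λ.0

Reduction:
  start: (λ.0 (0 (λ.λ.λ.1))) (λ.λ.0)
  [1] (λ.λ.0) ((λ.λ.0) (λ.λ.λ.1))
  [2] λ.0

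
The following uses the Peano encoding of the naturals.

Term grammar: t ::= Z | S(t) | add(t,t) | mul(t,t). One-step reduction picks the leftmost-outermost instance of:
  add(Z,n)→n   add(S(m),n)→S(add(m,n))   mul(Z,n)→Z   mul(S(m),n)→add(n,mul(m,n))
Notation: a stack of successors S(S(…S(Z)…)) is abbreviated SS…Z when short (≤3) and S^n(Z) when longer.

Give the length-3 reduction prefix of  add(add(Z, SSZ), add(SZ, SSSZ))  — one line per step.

  start: add(add(Z, SSZ), add(SZ, SSSZ))
  →1  add(SSZ, add(SZ, SSSZ))
  →2  S(add(SZ, add(SZ, SSSZ)))
  →3  S(S(add(Z, add(SZ, SSSZ))))

Answer: after 3 steps: S(S(add(Z, add(SZ, SSSZ))))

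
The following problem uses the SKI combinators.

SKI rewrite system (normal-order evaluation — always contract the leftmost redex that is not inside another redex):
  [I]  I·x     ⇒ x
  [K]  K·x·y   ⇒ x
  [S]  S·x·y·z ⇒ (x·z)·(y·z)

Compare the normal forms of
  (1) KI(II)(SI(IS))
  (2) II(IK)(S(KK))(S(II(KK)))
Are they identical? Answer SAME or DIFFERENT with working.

Answer: DIFFERENT — A ⇓ SIS, B ⇓ S(KK)

Derivation:
Term A:
  start: KI(II)(SI(IS))
  step 1: I(SI(IS))
  step 2: SI(IS)
  step 3: SIS

Term B:
  start: II(IK)(S(KK))(S(II(KK)))
  step 1: I(IK)(S(KK))(S(II(KK)))
  step 2: IK(S(KK))(S(II(KK)))
  step 3: K(S(KK))(S(II(KK)))
  step 4: S(KK)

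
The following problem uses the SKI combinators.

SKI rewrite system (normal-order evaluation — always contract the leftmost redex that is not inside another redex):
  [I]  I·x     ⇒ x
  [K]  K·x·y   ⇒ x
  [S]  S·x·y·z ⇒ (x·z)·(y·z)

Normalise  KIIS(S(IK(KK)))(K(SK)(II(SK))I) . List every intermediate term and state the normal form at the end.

Answer: normal form = S(S(K(KK)))(SKI)  (in 4 steps)

Working:
  start: KIIS(S(IK(KK)))(K(SK)(II(SK))I)
  [1] IS(S(IK(KK)))(K(SK)(II(SK))I)
  [2] S(S(IK(KK)))(K(SK)(II(SK))I)
  [3] S(S(K(KK)))(K(SK)(II(SK))I)
  [4] S(S(K(KK)))(SKI)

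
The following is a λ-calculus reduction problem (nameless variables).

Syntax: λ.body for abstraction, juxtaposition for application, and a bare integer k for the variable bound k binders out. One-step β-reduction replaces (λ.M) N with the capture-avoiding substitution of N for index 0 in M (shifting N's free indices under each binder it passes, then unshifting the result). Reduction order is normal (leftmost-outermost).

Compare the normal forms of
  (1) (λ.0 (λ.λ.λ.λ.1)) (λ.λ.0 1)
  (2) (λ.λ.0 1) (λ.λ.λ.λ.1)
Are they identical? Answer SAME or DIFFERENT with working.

Answer: SAME — A ⇓ λ.0 (λ.λ.λ.λ.1), B ⇓ λ.0 (λ.λ.λ.λ.1)

Derivation:
Term A:
  start: (λ.0 (λ.λ.λ.λ.1)) (λ.λ.0 1)
  [1] (λ.λ.0 1) (λ.λ.λ.λ.1)
  [2] λ.0 (λ.λ.λ.λ.1)

Term B:
  start: (λ.λ.0 1) (λ.λ.λ.λ.1)
  [1] λ.0 (λ.λ.λ.λ.1)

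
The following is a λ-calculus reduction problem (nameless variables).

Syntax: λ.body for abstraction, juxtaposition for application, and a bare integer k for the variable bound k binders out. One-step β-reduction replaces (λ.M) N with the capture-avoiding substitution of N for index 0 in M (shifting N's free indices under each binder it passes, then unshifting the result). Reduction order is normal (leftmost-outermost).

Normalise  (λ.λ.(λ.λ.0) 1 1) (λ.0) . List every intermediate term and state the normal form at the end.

Answer: normal form = λ.λ.0  (in 3 steps)

Working:
  start: (λ.λ.(λ.λ.0) 1 1) (λ.0)
  step 1: λ.(λ.λ.0) (λ.0) (λ.0)
  step 2: λ.(λ.0) (λ.0)
  step 3: λ.λ.0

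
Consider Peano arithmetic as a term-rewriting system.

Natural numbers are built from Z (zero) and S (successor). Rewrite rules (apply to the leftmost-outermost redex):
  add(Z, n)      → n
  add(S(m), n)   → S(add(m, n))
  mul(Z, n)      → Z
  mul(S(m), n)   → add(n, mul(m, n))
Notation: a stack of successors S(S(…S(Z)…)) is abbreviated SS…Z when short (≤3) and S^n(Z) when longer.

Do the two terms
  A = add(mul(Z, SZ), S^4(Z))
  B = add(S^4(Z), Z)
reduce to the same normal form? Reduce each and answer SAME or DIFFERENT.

Term A:
  start: add(mul(Z, SZ), S^4(Z))
  [1] add(Z, S^4(Z))
  [2] S^4(Z)

Term B:
  start: add(S^4(Z), Z)
  [1] S(add(SSSZ, Z))
  [2] S(S(add(SSZ, Z)))
  [3] S(S(S(add(SZ, Z))))
  [4] S(S(S(S(add(Z, Z)))))
  [5] S^4(Z)

Answer: SAME — A ⇓ S^4(Z), B ⇓ S^4(Z)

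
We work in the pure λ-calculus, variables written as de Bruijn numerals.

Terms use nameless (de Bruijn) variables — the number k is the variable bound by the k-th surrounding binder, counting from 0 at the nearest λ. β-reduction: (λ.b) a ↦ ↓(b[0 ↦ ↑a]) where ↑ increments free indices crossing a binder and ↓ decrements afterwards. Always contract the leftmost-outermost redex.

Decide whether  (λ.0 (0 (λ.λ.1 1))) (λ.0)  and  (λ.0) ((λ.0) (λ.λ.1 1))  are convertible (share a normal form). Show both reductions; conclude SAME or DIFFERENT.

Term A:
  start: (λ.0 (0 (λ.λ.1 1))) (λ.0)
  step 1: (λ.0) ((λ.0) (λ.λ.1 1))
  step 2: (λ.0) (λ.λ.1 1)
  step 3: λ.λ.1 1

Term B:
  start: (λ.0) ((λ.0) (λ.λ.1 1))
  step 1: (λ.0) (λ.λ.1 1)
  step 2: λ.λ.1 1

Answer: SAME — A ⇓ λ.λ.1 1, B ⇓ λ.λ.1 1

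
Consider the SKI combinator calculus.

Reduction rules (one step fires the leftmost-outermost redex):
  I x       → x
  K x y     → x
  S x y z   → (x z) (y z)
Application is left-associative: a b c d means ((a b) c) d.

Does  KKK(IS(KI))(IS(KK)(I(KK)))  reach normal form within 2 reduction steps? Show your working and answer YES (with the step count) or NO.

  start: KKK(IS(KI))(IS(KK)(I(KK)))
  [1] K(IS(KI))(IS(KK)(I(KK)))
  [2] IS(KI)

Answer: NO — after 2 steps the term is IS(KI), not yet normal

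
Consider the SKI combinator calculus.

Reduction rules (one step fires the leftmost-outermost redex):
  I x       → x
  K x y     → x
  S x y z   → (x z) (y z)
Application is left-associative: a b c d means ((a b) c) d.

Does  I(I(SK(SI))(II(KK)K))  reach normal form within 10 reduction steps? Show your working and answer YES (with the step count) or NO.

  start: I(I(SK(SI))(II(KK)K))
  →1  I(SK(SI))(II(KK)K)
  →2  SK(SI)(II(KK)K)
  →3  K(II(KK)K)(SI(II(KK)K))
  →4  II(KK)K
  →5  I(KK)K
  →6  KKK
  →7  K

Answer: YES — reaches normal form K in 7 ≤ 10 steps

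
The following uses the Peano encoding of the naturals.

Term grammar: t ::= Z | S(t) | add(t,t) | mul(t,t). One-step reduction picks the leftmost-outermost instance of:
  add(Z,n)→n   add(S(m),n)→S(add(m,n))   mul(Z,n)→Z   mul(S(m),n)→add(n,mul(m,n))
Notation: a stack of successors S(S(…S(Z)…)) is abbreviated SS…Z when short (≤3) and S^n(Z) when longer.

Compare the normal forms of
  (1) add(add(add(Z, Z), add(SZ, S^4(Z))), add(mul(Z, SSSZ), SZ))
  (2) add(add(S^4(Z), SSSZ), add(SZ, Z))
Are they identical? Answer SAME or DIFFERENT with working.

Answer: DIFFERENT — A ⇓ S^6(Z), B ⇓ S^8(Z)

Reduction:
Term A:
  start: add(add(add(Z, Z), add(SZ, S^4(Z))), add(mul(Z, SSSZ), SZ))
  [1] add(add(Z, add(SZ, S^4(Z))), add(mul(Z, SSSZ), SZ))
  [2] add(add(SZ, S^4(Z)), add(mul(Z, SSSZ), SZ))
  [3] add(S(add(Z, S^4(Z))), add(mul(Z, SSSZ), SZ))
  [4] S(add(add(Z, S^4(Z)), add(mul(Z, SSSZ), SZ)))
  [5] S(add(S^4(Z), add(mul(Z, SSSZ), SZ)))
  [6] S(S(add(SSSZ, add(mul(Z, SSSZ), SZ))))
  [7] S(S(S(add(SSZ, add(mul(Z, SSSZ), SZ)))))
  [8] S(S(S(S(add(SZ, add(mul(Z, SSSZ), SZ))))))
  [9] S(S(S(S(S(add(Z, add(mul(Z, SSSZ), SZ)))))))
  [10] S(S(S(S(S(add(mul(Z, SSSZ), SZ))))))
  [11] S(S(S(S(S(add(Z, SZ))))))
  [12] S^6(Z)

Term B:
  start: add(add(S^4(Z), SSSZ), add(SZ, Z))
  [1] add(S(add(SSSZ, SSSZ)), add(SZ, Z))
  [2] S(add(add(SSSZ, SSSZ), add(SZ, Z)))
  [3] S(add(S(add(SSZ, SSSZ)), add(SZ, Z)))
  [4] S(S(add(add(SSZ, SSSZ), add(SZ, Z))))
  [5] S(S(add(S(add(SZ, SSSZ)), add(SZ, Z))))
  [6] S(S(S(add(add(SZ, SSSZ), add(SZ, Z)))))
  [7] S(S(S(add(S(add(Z, SSSZ)), add(SZ, Z)))))
  [8] S(S(S(S(add(add(Z, SSSZ), add(SZ, Z))))))
  [9] S(S(S(S(add(SSSZ, add(SZ, Z))))))
  [10] S(S(S(S(S(add(SSZ, add(SZ, Z)))))))
  [11] S(S(S(S(S(S(add(SZ, add(SZ, Z))))))))
  [12] S(S(S(S(S(S(S(add(Z, add(SZ, Z)))))))))
  [13] S(S(S(S(S(S(S(add(SZ, Z))))))))
  [14] S(S(S(S(S(S(S(S(add(Z, Z)))))))))
  [15] S^8(Z)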